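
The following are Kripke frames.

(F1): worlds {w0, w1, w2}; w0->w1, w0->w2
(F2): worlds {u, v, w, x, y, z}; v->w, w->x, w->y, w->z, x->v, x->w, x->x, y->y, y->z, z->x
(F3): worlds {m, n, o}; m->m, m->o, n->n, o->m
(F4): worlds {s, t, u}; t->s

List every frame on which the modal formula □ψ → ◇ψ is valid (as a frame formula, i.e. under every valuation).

The schema corresponds to seriality: ∀x ∃y Rxy.
(F1): fails — world w1 has no successor.
(F2): fails — world u has no successor.
(F3): condition met.
(F4): fails — world s has no successor.

(F3)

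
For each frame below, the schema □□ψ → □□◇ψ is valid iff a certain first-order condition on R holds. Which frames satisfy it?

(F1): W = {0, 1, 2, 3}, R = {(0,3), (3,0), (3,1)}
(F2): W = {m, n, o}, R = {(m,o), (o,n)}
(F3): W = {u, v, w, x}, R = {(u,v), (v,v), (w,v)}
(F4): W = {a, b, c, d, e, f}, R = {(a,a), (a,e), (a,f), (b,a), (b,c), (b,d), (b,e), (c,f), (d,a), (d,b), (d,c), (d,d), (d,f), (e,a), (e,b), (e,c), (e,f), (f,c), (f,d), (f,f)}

(F3), (F4)

Frame correspondent (Sahlqvist): ∀x ∀z (xR²z → ∃w (xR²w ∧ zRw)) — i.e. a generalized confluence (Geach) condition.
(F1): fails — 0R²0 but no w with 0R²w and 0Rw.
(F2): fails — mR²n but no w with mR²w and nRw.
(F3): ✓.
(F4): ✓.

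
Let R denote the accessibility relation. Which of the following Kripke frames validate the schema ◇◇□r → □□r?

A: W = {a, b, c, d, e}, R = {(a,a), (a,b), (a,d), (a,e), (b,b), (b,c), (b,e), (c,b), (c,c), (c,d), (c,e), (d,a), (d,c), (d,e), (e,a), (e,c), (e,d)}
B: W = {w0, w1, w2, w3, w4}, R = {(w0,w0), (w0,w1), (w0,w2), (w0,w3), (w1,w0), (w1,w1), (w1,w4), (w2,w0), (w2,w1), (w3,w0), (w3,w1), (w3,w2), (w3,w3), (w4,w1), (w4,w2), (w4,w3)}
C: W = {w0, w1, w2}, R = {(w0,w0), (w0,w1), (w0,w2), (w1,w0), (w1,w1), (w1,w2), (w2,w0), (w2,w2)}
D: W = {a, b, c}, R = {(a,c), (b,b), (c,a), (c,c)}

none

Frame correspondent (Sahlqvist): ∀x ∀y ∀z ((xR²y ∧ xR²z) → ∃w (yRw ∧ z = w)) — i.e. a generalized confluence (Geach) condition.
A: fails — aR²a, aR²c but no w with aRw and c=w.
B: fails — w0R²w0, w0R²w4 but no w with w0Rw and w4=w.
C: fails — w0R²w2, w0R²w1 but no w with w2Rw and w1=w.
D: fails — aR²a, aR²a but no w with aRw and a=w.
Valid on no frame.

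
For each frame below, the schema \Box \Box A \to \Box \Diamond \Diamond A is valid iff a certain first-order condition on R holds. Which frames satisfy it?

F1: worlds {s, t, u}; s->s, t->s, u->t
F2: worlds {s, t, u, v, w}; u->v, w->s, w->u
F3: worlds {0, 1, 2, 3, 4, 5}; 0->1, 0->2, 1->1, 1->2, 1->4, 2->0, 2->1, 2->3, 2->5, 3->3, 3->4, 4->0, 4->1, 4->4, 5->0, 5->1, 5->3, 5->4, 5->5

F1, F3

The schema corresponds to a generalized confluence (Geach) condition: \forall x \forall z (xRz \to \exists w (x R^2 w \wedge z R^2 w)).
F1: ✓.
F2: fails — uRv but no w* with uR²w* and vR²w*.
F3: ✓.
Valid on: F1, F3.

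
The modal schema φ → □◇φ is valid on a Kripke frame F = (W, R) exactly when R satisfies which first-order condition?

Symmetry

Suppose φ→□◇φ is valid. Take Rxy and set V(φ)={x}. Then φ at x, so □◇φ at x, so ◇φ at y, so some z with Ryz has φ; z=x, i.e. Ryx.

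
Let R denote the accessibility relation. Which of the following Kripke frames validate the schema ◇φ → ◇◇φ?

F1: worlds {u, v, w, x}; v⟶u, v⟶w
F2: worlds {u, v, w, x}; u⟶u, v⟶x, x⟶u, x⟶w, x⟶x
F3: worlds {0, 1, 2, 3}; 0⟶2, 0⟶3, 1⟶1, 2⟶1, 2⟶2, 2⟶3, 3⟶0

Frame correspondent (Sahlqvist): ∀x ∀y (xRy → ∃w (y = w ∧ xR²w)) — i.e. a generalized confluence (Geach) condition.
F1: fails — vRu but no t with u=t and vR²t.
F2: ✓.
F3: fails — 3R0 but no w with 0=w and 3R²w.

F2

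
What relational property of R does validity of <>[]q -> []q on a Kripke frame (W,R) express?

the Euclidean property: forall x forall y forall z (Rxy & Rxz -> Ryz)

This schema is equivalent to the 5 axiom ◇q → □◇q.
Its frame correspondent is the Euclidean property — forall x forall y forall z (Rxy & Rxz -> Ryz).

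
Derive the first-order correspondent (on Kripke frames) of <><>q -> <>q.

forall x forall y (x R^2 y -> exists w (y = w & xRw))

This is a Sahlqvist (Geach-type) schema ◇^2□^0q → □^0◇^1q.
Minimal-valuation argument: fix x; take any y with xR^2y and any z with xR^0z. Set V(q) to the set of worlds R-reachable from y in exactly 0 steps. Then □^0q holds at y, so the antecedent holds at x; validity forces ◇^1q at z, giving a w with zR^1w and yR^0w.
First-order correspondent: forall x forall y (x R^2 y -> exists w (y = w & xRw)).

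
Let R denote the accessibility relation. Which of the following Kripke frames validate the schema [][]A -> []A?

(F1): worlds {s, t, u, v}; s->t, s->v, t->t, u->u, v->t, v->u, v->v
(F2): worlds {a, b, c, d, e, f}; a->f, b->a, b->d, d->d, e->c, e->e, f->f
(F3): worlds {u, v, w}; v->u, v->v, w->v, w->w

The schema corresponds to density: forall x forall y (Rxy -> exists z (Rxz & Rzy)).
(F1): satisfies the condition.
(F2): fails — Rba but no z with Rbz and Rza.
(F3): satisfies the condition.

(F1), (F3)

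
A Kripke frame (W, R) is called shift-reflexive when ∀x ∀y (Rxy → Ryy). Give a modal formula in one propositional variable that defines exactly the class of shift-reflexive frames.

□(□ψ → ψ)

This is shift-reflexivity; the standard corresponding axiom is T□: □(□ψ → ψ).
Suppose □(□ψ→ψ) is valid. Take Rxy and set V(ψ)={w : Ryw}. Then at y, □ψ holds; since □(□ψ→ψ) at x, □ψ→ψ at y, so ψ at y, i.e. Ryy.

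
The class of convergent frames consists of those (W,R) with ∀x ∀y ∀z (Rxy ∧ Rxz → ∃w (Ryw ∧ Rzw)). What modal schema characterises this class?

The condition is convergence. The .2 schema ◇□r → □◇r defines it.
Suppose ◇□r→□◇r is valid. Take Rxy, Rxz and set V(r)={w : Ryw}. Then □r at y so ◇□r at x, so □◇r at x, so ◇r at z, giving w with Rzw and Ryw.

◇□r → □◇r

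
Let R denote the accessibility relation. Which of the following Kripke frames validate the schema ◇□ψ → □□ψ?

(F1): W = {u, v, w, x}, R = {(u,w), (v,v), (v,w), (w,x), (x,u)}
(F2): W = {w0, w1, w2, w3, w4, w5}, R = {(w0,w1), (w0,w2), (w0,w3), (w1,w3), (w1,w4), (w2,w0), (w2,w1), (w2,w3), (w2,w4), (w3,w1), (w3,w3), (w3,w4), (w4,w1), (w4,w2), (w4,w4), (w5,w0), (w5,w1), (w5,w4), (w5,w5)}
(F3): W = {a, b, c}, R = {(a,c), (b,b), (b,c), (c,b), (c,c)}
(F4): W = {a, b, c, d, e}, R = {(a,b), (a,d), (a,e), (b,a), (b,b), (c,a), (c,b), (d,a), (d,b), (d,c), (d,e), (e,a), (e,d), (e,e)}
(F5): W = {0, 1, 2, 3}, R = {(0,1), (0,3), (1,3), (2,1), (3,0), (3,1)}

(F3)

The schema corresponds to a generalized confluence (Geach) condition: ∀x ∀y ∀z ((xRy ∧ xR²z) → ∃w (yRw ∧ z = w)).
(F1): fails — vRv, vR²x but no t with vRt and x=t.
(F2): fails — w0Rw1, w0R²w0 but no w with w1Rw and w0=w.
(F3): holds.
(F4): fails — aRb, aR²c but no w with bRw and c=w.
(F5): fails — 0R1, 0R²0 but no w with 1Rw and 0=w.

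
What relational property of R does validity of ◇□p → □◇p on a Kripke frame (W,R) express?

Convergence

Suppose ◇□p→□◇p is valid. Take Rxy, Rxz and set V(p)={w : Ryw}. Then □p at y so ◇□p at x, so □◇p at x, so ◇p at z, giving w with Rzw and Ryw.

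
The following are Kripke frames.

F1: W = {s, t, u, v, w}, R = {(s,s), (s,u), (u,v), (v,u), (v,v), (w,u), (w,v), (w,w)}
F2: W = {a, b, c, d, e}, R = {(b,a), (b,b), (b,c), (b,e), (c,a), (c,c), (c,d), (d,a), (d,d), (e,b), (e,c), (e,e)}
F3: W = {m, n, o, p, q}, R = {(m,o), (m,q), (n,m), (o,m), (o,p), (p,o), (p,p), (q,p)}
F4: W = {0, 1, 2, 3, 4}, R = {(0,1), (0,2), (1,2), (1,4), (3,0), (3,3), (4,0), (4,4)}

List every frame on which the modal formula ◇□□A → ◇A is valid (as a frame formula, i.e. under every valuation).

This is the axiom for a generalized confluence (Geach) condition; its first-order frame correspondent is ∀x ∀y (xRy → ∃w (yR²w ∧ xRw)).
F1: holds.
F2: fails — bRa but no w with aR²w and bRw.
F3: holds.
F4: fails — 0R1 but no w with 1R²w and 0Rw.

F1, F3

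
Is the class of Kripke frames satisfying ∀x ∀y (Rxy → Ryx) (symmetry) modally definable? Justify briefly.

The condition is symmetry. A defining modal formula is p → □◇p.
Suppose p→□◇p is valid. Take Rxy and set V(p)={x}. Then p at x, so □◇p at x, so ◇p at y, so some z with Ryz has p; z=x, i.e. Ryx.

Yes, by p → □◇p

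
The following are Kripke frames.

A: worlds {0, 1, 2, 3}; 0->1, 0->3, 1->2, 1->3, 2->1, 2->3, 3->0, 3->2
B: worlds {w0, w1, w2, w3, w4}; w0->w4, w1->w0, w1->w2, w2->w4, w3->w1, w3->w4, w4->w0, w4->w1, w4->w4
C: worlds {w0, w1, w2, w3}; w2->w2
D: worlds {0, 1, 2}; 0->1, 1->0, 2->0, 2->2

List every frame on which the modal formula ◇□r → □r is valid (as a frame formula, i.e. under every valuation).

The schema corresponds to a generalized confluence (Geach) condition: ∀x ∀y ∀z ((xRy ∧ xRz) → ∃w (yRw ∧ z = w)).
A: fails — 0R1, 0R1 but no w with 1Rw and 1=w.
B: fails — w1Rw0, w1Rw0 but no w with w0Rw and w0=w.
C: satisfies the condition.
D: fails — 0R1, 0R1 but no w with 1Rw and 1=w.
Valid on: C.

C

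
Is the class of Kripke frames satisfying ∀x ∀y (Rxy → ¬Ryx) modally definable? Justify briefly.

If a class were modally definable it would be closed under surjective bounded morphisms (Goldblatt–Thomason).
The 3-cycle (worlds a,b,c with a→b→c→a) is asymmetric. Mapping every world to a single reflexive point • is a surjective bounded morphism, and the reflexive point is not asymmetric (R•• but asymmetry requires ¬R••).
So the class is not modally definable.

Not definable by any modal formula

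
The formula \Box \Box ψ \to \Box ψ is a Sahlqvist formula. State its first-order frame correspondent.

Suppose □□ψ→□ψ is valid. Take Rxy and set V(ψ)={w : xR²w}. Then □□ψ at x, so □ψ at x, so ψ at y, i.e. ∃z(Rxz∧Rzy).

density: \forall x \forall y (Rxy \to \exists z (Rxz \wedge Rzy))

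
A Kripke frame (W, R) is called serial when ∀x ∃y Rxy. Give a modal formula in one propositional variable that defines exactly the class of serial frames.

□q → ◇q

A defining formula is □q → ◇q (the D axiom).
Suppose □q→◇q is valid. At any x set V(q)=W. Then □q at x, so ◇q at x, so x has a successor.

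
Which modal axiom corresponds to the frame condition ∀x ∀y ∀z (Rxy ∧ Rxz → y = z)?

◇q → □q

A defining formula is ◇q → □q (the CD axiom).
Suppose ◇q→□q is valid. Take Rxy, Rxz and set V(q)={y}. Then ◇q at x, so □q at x, so q at z, i.e. z=y.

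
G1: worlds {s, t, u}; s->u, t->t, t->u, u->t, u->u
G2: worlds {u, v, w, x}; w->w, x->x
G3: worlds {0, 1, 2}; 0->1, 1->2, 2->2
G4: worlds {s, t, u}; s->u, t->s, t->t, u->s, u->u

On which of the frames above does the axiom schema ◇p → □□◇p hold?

The schema corresponds to a generalized confluence (Geach) condition: ∀x ∀y ∀z ((xRy ∧ xR²z) → ∃w (y = w ∧ zRw)).
G1: holds.
G2: holds.
G3: fails — 0R1, 0R²2 but no w with 1=w and 2Rw.
G4: fails — tRs, tR²s but no w with s=w and sRw.

G1, G2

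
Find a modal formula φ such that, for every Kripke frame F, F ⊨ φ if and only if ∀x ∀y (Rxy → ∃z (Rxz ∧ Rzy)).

This is density; the standard corresponding axiom is C4: □□p → □p.
Suppose □□p→□p is valid. Take Rxy and set V(p)={w : xR²w}. Then □□p at x, so □p at x, so p at y, i.e. ∃z(Rxz∧Rzy).

□□p → □p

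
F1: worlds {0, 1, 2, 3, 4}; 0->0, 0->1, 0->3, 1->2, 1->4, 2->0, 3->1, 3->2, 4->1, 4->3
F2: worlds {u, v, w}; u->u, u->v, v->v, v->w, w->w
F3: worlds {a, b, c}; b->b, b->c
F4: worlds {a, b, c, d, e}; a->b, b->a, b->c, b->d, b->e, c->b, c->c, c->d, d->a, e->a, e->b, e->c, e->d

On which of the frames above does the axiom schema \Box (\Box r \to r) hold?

The schema corresponds to shift-reflexivity: \forall x \forall y (Rxy \to Ryy).
F1: fails — R32 but not R22.
F2: ✓.
F3: fails — Rbc but not Rcc.
F4: fails — Rcd but not Rdd.

F2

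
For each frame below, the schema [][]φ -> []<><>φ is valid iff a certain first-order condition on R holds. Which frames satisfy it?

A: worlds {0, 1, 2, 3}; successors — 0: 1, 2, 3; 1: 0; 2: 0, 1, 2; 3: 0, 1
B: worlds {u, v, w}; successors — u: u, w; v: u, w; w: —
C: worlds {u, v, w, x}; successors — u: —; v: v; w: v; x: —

This is the axiom for a generalized confluence (Geach) condition; its first-order frame correspondent is forall x forall z (xRz -> exists w (x R^2 w & z R^2 w)).
A: condition met.
B: fails — uRw but no t with uR²t and wR²t.
C: condition met.
Valid on: A, C.

A, C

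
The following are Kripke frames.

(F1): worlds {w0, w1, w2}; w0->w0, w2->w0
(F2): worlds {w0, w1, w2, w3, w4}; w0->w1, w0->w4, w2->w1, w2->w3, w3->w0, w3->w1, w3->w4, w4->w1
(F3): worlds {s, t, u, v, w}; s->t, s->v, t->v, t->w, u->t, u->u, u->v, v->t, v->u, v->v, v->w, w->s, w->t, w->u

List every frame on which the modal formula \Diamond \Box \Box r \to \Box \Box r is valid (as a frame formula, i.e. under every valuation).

(F1)

The schema corresponds to a generalized confluence (Geach) condition: \forall x \forall y \forall z ((xRy \wedge x R^2 z) \to \exists w (y R^2 w \wedge z = w)).
(F1): ✓.
(F2): fails — w0Rw1, w0R²w1 but no w with w1R²w and w1=w.
(F3): fails — tRw, tR²s but no w* with wR²w* and s=w*.
Valid on: (F1).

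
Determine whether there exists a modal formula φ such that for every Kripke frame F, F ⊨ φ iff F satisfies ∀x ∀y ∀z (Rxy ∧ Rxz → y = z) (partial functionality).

This is a Sahlqvist condition; the CD axiom ◇q → □q defines it.
Suppose ◇q→□q is valid. Take Rxy, Rxz and set V(q)={y}. Then ◇q at x, so □q at x, so q at z, i.e. z=y.

Definable; ◇q → □q defines it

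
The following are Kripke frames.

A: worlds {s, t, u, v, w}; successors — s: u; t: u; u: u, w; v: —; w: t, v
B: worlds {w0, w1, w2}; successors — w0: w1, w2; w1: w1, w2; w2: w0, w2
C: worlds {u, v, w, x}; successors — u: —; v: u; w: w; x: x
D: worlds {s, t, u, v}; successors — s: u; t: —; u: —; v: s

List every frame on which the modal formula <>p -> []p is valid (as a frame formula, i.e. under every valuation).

The schema corresponds to partial functionality: forall x forall y forall z (Rxy & Rxz -> y = z).
A: fails — u sees both u and w.
B: fails — w0 sees both w1 and w2.
C: holds.
D: holds.

C, D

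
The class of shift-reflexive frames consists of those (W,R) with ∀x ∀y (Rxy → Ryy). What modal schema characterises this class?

This is shift-reflexivity; the standard corresponding axiom is T□: □(□s → s).
Suppose □(□s→s) is valid. Take Rxy and set V(s)={w : Ryw}. Then at y, □s holds; since □(□s→s) at x, □s→s at y, so s at y, i.e. Ryy.

□(□s → s)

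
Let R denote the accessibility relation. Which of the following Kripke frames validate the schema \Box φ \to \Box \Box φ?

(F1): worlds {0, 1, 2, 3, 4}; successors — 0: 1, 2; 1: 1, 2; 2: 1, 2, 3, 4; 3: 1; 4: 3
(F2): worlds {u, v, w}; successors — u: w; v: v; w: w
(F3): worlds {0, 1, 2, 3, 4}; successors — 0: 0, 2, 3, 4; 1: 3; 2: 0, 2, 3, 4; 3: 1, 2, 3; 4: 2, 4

This is the axiom for transitivity; its first-order frame correspondent is \forall x \forall y \forall z (Rxy \wedge Ryz \to Rxz).
(F1): fails — R02 and R23 but not R03.
(F2): holds.
(F3): fails — R32 and R20 but not R30.

(F2)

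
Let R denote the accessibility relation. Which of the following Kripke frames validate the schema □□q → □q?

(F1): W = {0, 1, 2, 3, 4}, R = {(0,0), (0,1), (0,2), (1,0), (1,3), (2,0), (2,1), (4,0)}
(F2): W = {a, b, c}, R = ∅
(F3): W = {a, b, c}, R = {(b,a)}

(F2)

This is the axiom for density; its first-order frame correspondent is ∀x ∀y (Rxy → ∃z (Rxz ∧ Rzy)).
(F1): fails — R13 but no z with R1z and Rz3.
(F2): ✓.
(F3): fails — Rba but no z with Rbz and Rza.
Valid on: (F2).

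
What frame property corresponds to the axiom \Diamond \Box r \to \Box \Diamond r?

Suppose ◇□r→□◇r is valid. Take Rxy, Rxz and set V(r)={w : Ryw}. Then □r at y so ◇□r at x, so □◇r at x, so ◇r at z, giving w with Rzw and Ryw.

convergence: \forall x \forall y \forall z (Rxy \wedge Rxz \to \exists w (Ryw \wedge Rzw))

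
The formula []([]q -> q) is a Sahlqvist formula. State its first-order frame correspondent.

Suppose □(□q→q) is valid. Take Rxy and set V(q)={w : Ryw}. Then at y, □q holds; since □(□q→q) at x, □q→q at y, so q at y, i.e. Ryy.
Conversely, any frame satisfying forall x forall y (Rxy -> Ryy) validates the schema.
Frame condition: forall x forall y (Rxy -> Ryy).

shift-reflexivity: forall x forall y (Rxy -> Ryy)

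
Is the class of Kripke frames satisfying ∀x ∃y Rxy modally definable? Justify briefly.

Yes, by □p → ◇p

The condition is seriality. A defining modal formula is □p → ◇p.
Suppose □p→◇p is valid. At any x set V(p)=W. Then □p at x, so ◇p at x, so x has a successor.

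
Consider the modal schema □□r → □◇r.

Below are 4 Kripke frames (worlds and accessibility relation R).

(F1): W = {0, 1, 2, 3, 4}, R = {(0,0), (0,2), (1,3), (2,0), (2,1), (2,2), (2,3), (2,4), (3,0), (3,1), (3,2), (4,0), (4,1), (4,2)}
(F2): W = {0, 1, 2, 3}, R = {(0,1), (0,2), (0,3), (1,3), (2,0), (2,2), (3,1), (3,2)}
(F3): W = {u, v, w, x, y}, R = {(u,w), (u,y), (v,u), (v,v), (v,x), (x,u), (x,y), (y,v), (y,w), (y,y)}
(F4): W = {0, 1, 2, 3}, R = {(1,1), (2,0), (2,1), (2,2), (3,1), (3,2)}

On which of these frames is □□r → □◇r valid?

Frame correspondent (Sahlqvist): ∀x ∀z (xRz → ∃w (xR²w ∧ zRw)) — i.e. a generalized confluence (Geach) condition.
(F1): ✓.
(F2): ✓.
(F3): fails — uRw but no t with uR²t and wRt.
(F4): fails — 2R0 but no w with 2R²w and 0Rw.
Valid on: (F1), (F2).

(F1), (F2)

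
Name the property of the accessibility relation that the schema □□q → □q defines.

Density

Suppose □□q→□q is valid. Take Rxy and set V(q)={w : xR²w}. Then □□q at x, so □q at x, so q at y, i.e. ∃z(Rxz∧Rzy).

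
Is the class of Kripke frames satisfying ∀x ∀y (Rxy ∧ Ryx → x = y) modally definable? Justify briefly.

Any modally definable frame class is closed under surjective bounded morphisms.
The 6-cycle (worlds a,b,c,d,e,f with a→b→c→d→e→f→a) is antisymmetric. Sending even-indexed worlds to s and odd-indexed worlds to t is a surjective bounded morphism onto the two-world frame with s↔t, which is not antisymmetric.
Hence antisymmetry is not modally definable.

No — not modally definable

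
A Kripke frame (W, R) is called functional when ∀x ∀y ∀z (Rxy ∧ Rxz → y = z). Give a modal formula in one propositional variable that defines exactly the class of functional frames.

◇p → □p

A defining formula is ◇p → □p (the CD axiom).
Suppose ◇p→□p is valid. Take Rxy, Rxz and set V(p)={y}. Then ◇p at x, so □p at x, so p at z, i.e. z=y.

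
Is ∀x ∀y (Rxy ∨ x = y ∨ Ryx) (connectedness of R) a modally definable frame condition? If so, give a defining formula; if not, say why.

No — not modally definable

If a class were modally definable it would be closed under disjoint unions (Goldblatt–Thomason).
Take 4 disjoint single-world reflexive frames: each is trivially connected, but their disjoint union has 4 worlds with no edge between distinct components, so it is not connected.
So no modal formula (or set of formulas) defines exactly the connected frames.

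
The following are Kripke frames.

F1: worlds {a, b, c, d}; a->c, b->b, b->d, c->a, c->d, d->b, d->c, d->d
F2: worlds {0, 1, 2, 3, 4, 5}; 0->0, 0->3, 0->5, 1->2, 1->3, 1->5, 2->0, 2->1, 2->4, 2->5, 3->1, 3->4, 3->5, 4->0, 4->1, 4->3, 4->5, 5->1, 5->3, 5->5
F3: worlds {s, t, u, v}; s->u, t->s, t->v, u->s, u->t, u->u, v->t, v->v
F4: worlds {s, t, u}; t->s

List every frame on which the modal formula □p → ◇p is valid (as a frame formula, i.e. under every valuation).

F1, F2, F3

Frame correspondent (Sahlqvist): ∀x ∃y Rxy — i.e. seriality.
F1: ✓.
F2: ✓.
F3: ✓.
F4: fails — world s has no successor.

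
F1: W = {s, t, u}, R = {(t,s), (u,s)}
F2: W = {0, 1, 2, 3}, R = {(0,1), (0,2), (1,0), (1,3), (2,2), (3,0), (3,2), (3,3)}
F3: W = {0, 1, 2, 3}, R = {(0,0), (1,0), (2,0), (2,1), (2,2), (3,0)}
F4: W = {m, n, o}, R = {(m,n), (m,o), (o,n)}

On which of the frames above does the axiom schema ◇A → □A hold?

The schema corresponds to partial functionality: ∀x ∀y ∀z (Rxy ∧ Rxz → y = z).
F1: satisfies the condition.
F2: fails — 0 sees both 1 and 2.
F3: fails — 2 sees both 0 and 1.
F4: fails — m sees both n and o.
Valid on: F1.

F1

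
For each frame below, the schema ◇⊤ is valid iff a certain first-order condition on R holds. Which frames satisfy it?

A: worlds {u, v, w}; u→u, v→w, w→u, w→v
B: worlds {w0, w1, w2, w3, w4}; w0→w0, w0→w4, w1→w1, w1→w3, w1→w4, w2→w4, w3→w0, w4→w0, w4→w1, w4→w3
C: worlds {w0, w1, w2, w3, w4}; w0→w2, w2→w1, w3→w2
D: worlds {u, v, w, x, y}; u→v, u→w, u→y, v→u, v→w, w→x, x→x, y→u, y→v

Frame correspondent (Sahlqvist): ∀x ∃y Rxy — i.e. seriality.
A: holds.
B: holds.
C: fails — world w1 has no successor.
D: holds.

A, B, D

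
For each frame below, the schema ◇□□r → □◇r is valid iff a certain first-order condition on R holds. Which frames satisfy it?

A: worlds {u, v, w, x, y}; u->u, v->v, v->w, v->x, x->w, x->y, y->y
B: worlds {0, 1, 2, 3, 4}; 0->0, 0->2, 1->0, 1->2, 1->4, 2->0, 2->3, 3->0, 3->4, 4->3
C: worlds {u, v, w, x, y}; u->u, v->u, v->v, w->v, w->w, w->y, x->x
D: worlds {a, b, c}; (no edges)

D

The schema corresponds to a generalized confluence (Geach) condition: ∀x ∀y ∀z ((xRy ∧ xRz) → ∃w (yR²w ∧ zRw)).
A: fails — vRv, vRw but no t with vR²t and wRt.
B: fails — 1R2, 1R4 but no w with 2R²w and 4Rw.
C: fails — wRv, wRy but no t with vR²t and yRt.
D: condition met.
Valid on: D.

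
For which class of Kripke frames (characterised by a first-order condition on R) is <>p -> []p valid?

Suppose ◇p→□p is valid. Take Rxy, Rxz and set V(p)={y}. Then ◇p at x, so □p at x, so p at z, i.e. z=y.
The converse is a direct semantic check.
Frame condition: forall x forall y forall z (Rxy & Rxz -> y = z).

partial functionality: forall x forall y forall z (Rxy & Rxz -> y = z)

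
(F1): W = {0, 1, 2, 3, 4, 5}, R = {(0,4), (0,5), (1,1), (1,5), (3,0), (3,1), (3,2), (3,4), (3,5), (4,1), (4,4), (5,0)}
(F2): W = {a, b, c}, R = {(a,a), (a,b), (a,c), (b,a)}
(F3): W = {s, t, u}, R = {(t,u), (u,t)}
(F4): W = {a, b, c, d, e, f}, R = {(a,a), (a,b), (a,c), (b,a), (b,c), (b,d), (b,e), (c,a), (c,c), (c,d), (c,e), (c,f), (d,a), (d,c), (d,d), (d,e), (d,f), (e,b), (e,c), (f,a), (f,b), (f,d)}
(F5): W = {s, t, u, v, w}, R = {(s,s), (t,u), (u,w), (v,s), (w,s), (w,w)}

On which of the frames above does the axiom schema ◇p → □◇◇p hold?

The schema corresponds to a generalized confluence (Geach) condition: ∀x ∀y ∀z ((xRy ∧ xRz) → ∃w (y = w ∧ zR²w)).
(F1): fails — 1R1, 1R5 but no w with 1=w and 5R²w.
(F2): fails — aRa, aRc but no w with a=w and cR²w.
(F3): condition met.
(F4): condition met.
(F5): fails — tRu, tRu but no w* with u=w* and uR²w*.

(F3), (F4)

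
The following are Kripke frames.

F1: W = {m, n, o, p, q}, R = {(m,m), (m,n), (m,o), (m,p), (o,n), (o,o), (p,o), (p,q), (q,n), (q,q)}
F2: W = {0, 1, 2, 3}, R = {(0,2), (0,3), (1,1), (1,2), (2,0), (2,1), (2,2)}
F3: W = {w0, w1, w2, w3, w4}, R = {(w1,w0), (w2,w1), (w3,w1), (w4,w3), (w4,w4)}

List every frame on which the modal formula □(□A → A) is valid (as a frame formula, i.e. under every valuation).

none

The schema corresponds to shift-reflexivity: ∀x ∀y (Rxy → Ryy).
F1: fails — Ron but not Rnn.
F2: fails — R20 but not R00.
F3: fails — Rw1w0 but not Rw0w0.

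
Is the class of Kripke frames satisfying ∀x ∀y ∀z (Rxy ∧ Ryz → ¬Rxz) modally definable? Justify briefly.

Not modally definable

Modal frame validity is preserved under surjective bounded morphisms.
The 5-cycle (worlds w0,w1,w2,w3,w4 with w0→w1→w2→w3→w4→w0) is intransitive. Mapping every world to a single reflexive point • is a surjective bounded morphism; the reflexive point is not intransitive (R••∧R•• but R••).
So the class is not modally definable.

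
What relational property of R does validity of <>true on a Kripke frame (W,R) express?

This schema is equivalent to the D axiom □q → ◇q.
Its frame correspondent is seriality — forall x exists y Rxy.

seriality: forall x exists y Rxy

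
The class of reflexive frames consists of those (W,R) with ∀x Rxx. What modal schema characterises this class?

□r → r

This is reflexivity; the standard corresponding axiom is T: □r → r.
Suppose □r→r is valid. At any x set V(r)={w : Rxw}. Then □r holds at x, so r holds at x, i.e. Rxx.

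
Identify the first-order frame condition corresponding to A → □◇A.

Suppose A→□◇A is valid. Take Rxy and set V(A)={x}. Then A at x, so □◇A at x, so ◇A at y, so some z with Ryz has A; z=x, i.e. Ryx.

Symmetry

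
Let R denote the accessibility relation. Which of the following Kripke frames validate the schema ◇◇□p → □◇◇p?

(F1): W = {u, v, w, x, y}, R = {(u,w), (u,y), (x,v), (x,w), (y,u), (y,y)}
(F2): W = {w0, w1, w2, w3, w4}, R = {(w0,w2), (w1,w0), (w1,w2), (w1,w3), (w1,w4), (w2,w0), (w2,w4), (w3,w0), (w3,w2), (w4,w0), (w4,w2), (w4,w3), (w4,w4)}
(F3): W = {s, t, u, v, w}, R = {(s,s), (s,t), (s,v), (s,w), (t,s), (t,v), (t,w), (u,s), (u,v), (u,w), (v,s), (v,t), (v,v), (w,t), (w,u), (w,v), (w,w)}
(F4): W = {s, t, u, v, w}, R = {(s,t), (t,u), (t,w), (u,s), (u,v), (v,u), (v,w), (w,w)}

This is the axiom for a generalized confluence (Geach) condition; its first-order frame correspondent is ∀x ∀y ∀z ((xR²y ∧ xRz) → ∃w (yRw ∧ zR²w)).
(F1): fails — uR²u, uRw but no t with uRt and wR²t.
(F2): fails — w1R²w0, w1Rw0 but no w with w0Rw and w0R²w.
(F3): satisfies the condition.
(F4): fails — tR²s, tRw but no w* with sRw* and wR²w*.
Valid on: (F3).

(F3)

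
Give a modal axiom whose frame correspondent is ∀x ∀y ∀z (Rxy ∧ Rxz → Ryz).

This is the Euclidean property; the standard corresponding axiom is 5: ◇s → □◇s.
Suppose ◇s→□◇s is valid. Take Rxy, Rxz and set V(s)={y}. Then ◇s at x, so □◇s at x, so ◇s at z, so some w with Rzw has s; w=y, i.e. Rzy. By symmetry of the argument, Ryz.

◇s → □◇s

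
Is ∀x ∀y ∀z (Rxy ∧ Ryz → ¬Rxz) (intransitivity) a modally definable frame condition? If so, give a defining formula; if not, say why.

No — not modally definable

If a class were modally definable it would be closed under surjective bounded morphisms (Goldblatt–Thomason).
The 3-cycle (worlds s,t,u with s→t→u→s) is intransitive. Mapping every world to a single reflexive point • is a surjective bounded morphism; the reflexive point is not intransitive (R••∧R•• but R••).
Hence intransitivity is not modally definable.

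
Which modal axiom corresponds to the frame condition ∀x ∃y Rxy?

□r → ◇r

The condition is seriality. The D schema □r → ◇r defines it.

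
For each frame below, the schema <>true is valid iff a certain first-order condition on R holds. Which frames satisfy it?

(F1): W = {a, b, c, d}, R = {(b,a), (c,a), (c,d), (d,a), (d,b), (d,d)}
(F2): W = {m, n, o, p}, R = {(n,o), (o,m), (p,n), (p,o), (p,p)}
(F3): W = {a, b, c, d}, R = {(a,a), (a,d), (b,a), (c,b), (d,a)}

The schema corresponds to seriality: forall x exists y Rxy.
(F1): fails — world a has no successor.
(F2): fails — world m has no successor.
(F3): holds.

(F3)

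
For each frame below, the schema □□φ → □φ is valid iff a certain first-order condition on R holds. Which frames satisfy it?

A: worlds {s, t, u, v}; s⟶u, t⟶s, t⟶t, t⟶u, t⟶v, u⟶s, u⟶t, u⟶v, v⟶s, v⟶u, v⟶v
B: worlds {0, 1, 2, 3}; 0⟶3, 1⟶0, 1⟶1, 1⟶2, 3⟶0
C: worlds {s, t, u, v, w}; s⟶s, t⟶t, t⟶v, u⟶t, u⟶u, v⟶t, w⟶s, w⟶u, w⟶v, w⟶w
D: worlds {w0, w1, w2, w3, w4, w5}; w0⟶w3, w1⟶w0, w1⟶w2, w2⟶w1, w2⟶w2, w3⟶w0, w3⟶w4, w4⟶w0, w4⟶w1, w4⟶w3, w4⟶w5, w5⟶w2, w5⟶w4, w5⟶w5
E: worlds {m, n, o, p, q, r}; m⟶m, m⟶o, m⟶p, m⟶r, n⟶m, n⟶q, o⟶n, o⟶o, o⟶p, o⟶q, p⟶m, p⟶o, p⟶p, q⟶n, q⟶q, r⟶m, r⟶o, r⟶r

The schema corresponds to density: ∀x ∀y (Rxy → ∃z (Rxz ∧ Rzy)).
A: fails — Rsu but no z with Rsz and Rzu.
B: fails — R03 but no z with R0z and Rz3.
C: condition met.
D: fails — Rw1w0 but no z with Rw1z and Rzw0.
E: condition met.
Valid on: C, E.

C, E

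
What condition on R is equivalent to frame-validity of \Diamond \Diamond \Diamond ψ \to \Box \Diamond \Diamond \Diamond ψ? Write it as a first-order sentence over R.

This is a Sahlqvist (Geach-type) schema ◇^3□^0ψ → □^1◇^3ψ.
First-order correspondent: \forall x \forall y \forall z ((x R^3 y \wedge xRz) \to \exists w (y = w \wedge z R^3 w)).

\forall x \forall y \forall z ((x R^3 y \wedge xRz) \to \exists w (y = w \wedge z R^3 w))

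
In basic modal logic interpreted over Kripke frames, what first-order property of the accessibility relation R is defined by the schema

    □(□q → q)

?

Shift-reflexivity

Suppose □(□q→q) is valid. Take Rxy and set V(q)={w : Ryw}. Then at y, □q holds; since □(□q→q) at x, □q→q at y, so q at y, i.e. Ryy.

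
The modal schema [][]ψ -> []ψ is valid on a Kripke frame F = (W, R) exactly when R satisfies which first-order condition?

density

Suppose □□ψ→□ψ is valid. Take Rxy and set V(ψ)={w : xR²w}. Then □□ψ at x, so □ψ at x, so ψ at y, i.e. ∃z(Rxz∧Rzy).
Conversely, any frame satisfying forall x forall y (Rxy -> exists z (Rxz & Rzy)) validates the schema.
Frame condition: forall x forall y (Rxy -> exists z (Rxz & Rzy)).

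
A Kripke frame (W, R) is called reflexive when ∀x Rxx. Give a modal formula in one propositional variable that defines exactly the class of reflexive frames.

□ψ → ψ

This is reflexivity; the standard corresponding axiom is T: □ψ → ψ.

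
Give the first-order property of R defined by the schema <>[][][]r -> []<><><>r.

This is a Sahlqvist (Geach-type) schema ◇^1□^3r → □^1◇^3r.
First-order correspondent: forall x forall y forall z ((xRy & xRz) -> exists w (y R^3 w & z R^3 w)).

forall x forall y forall z ((xRy & xRz) -> exists w (y R^3 w & z R^3 w))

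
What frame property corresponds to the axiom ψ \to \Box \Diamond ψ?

This is the B axiom.
It corresponds to symmetry: \forall x \forall y (Rxy \to Ryx).

Symmetry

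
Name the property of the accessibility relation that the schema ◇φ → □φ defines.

Suppose ◇φ→□φ is valid. Take Rxy, Rxz and set V(φ)={y}. Then ◇φ at x, so □φ at x, so φ at z, i.e. z=y.
Conversely, any frame satisfying ∀x ∀y ∀z (Rxy ∧ Rxz → y = z) validates the schema.
So the correspondent is partial functionality.

Partial functionality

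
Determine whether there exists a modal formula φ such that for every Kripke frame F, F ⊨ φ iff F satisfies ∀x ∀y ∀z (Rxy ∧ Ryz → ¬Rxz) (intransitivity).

Not modally definable

Any modally definable frame class is closed under surjective bounded morphisms.
The 5-cycle (worlds a,b,c,d,e with a→b→c→d→e→a) is intransitive. Mapping every world to a single reflexive point • is a surjective bounded morphism; the reflexive point is not intransitive (R••∧R•• but R••).
Hence intransitivity is not modally definable.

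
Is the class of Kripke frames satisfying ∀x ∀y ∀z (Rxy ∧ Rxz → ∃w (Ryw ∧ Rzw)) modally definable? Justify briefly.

The condition is convergence. A defining modal formula is ◇□q → □◇q.

Yes — defined by ◇□q → □◇q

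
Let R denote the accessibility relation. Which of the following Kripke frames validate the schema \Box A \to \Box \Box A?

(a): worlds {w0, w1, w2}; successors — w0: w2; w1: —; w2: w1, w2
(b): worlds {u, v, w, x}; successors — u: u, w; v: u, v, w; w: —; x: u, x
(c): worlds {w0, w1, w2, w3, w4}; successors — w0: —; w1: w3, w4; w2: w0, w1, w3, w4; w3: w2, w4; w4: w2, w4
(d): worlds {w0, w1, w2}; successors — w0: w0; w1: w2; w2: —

Frame correspondent (Sahlqvist): \forall x \forall y \forall z (Rxy \wedge Ryz \to Rxz) — i.e. transitivity.
(a): fails — Rw0w2 and Rw2w1 but not Rw0w1.
(b): fails — Rxu and Ruw but not Rxw.
(c): fails — Rw2w4 and Rw4w2 but not Rw2w2.
(d): satisfies the condition.

(d)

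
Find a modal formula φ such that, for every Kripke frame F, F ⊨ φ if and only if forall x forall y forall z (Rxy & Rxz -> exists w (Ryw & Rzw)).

◇□q → □◇q

This is convergence; the standard corresponding axiom is .2: ◇□q → □◇q.
Suppose ◇□q→□◇q is valid. Take Rxy, Rxz and set V(q)={w : Ryw}. Then □q at y so ◇□q at x, so □◇q at x, so ◇q at z, giving w with Rzw and Ryw.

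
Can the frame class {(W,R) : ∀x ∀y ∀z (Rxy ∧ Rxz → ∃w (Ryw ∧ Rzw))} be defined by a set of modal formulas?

Yes, by ◇□p → □◇p

This is a Sahlqvist condition; the .2 axiom ◇□p → □◇p defines it.
Suppose ◇□p→□◇p is valid. Take Rxy, Rxz and set V(p)={w : Ryw}. Then □p at y so ◇□p at x, so □◇p at x, so ◇p at z, giving w with Rzw and Ryw.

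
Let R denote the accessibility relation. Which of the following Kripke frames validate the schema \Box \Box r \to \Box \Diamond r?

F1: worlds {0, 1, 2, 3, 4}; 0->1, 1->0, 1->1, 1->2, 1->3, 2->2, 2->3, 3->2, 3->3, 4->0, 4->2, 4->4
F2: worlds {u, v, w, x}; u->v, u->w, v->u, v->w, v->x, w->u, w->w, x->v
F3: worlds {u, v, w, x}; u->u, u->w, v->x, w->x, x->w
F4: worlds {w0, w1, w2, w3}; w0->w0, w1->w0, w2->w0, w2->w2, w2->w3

F1, F2, F3

This is the axiom for a generalized confluence (Geach) condition; its first-order frame correspondent is \forall x \forall z (xRz \to \exists w (x R^2 w \wedge zRw)).
F1: satisfies the condition.
F2: satisfies the condition.
F3: satisfies the condition.
F4: fails — w2Rw3 but no w with w2R²w and w3Rw.
Valid on: F1, F2, F3.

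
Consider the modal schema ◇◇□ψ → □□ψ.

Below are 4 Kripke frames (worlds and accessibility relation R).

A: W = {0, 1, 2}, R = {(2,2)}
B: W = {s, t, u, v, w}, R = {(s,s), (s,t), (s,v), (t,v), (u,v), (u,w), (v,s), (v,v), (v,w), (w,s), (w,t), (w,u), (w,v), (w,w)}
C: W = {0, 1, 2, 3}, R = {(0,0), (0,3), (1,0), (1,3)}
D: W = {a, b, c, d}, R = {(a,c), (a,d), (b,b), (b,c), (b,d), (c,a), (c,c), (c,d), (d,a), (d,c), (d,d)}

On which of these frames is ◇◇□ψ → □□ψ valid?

This is the axiom for a generalized confluence (Geach) condition; its first-order frame correspondent is ∀x ∀y ∀z ((xR²y ∧ xR²z) → ∃w (yRw ∧ z = w)).
A: condition met.
B: fails — sR²s, sR²w but no w* with sRw* and w=w*.
C: fails — 0R²3, 0R²0 but no w with 3Rw and 0=w.
D: fails — aR²a, aR²a but no w with aRw and a=w.

A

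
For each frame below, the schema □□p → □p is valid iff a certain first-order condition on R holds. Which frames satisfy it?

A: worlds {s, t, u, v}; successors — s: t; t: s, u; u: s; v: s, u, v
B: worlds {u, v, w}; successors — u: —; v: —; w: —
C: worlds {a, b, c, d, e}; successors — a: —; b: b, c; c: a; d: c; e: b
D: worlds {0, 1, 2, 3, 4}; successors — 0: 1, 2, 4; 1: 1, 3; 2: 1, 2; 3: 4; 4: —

Frame correspondent (Sahlqvist): ∀x ∀y (Rxy → ∃z (Rxz ∧ Rzy)) — i.e. density.
A: fails — Rus but no z with Ruz and Rzs.
B: condition met.
C: fails — Rdc but no z with Rdz and Rzc.
D: fails — R34 but no z with R3z and Rz4.

B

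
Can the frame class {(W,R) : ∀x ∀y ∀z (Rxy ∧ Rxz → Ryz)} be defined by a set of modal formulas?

Definable; ◇r → □◇r defines it

This is a Sahlqvist condition; the 5 axiom ◇r → □◇r defines it.
Suppose ◇r→□◇r is valid. Take Rxy, Rxz and set V(r)={y}. Then ◇r at x, so □◇r at x, so ◇r at z, so some w with Rzw has r; w=y, i.e. Rzy. By symmetry of the argument, Ryz.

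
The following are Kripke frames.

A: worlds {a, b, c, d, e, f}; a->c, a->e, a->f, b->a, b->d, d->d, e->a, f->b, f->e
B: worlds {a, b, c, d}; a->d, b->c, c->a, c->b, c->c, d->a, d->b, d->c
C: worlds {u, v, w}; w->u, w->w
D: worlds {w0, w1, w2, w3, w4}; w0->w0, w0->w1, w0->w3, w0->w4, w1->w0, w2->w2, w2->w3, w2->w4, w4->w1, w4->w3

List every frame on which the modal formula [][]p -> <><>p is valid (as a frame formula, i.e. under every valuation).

Frame correspondent (Sahlqvist): forall x exists w (x R^2 w & x R^2 w) — i.e. a generalized confluence (Geach) condition.
A: fails — at c but no w with cR²w and cR²w.
B: holds.
C: fails — at u but no t with uR²t and uR²t.
D: fails — at w3 but no w with w3R²w and w3R²w.
Valid on: B.

B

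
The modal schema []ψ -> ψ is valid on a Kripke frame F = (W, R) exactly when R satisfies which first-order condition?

This schema is the T axiom.
It corresponds to reflexivity: forall x Rxx.

reflexivity: forall x Rxx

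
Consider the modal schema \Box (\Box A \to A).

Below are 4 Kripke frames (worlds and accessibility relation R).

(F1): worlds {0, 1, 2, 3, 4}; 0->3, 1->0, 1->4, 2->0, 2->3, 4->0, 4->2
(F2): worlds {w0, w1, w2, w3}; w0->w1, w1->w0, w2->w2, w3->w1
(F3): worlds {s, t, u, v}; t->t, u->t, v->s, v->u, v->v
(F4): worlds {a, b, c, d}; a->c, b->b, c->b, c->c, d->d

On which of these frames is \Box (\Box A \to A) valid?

Frame correspondent (Sahlqvist): \forall x \forall y (Rxy \to Ryy) — i.e. shift-reflexivity.
(F1): fails — R10 but not R00.
(F2): fails — Rw0w1 but not Rw1w1.
(F3): fails — Rvu but not Ruu.
(F4): ✓.
Valid on: (F4).

(F4)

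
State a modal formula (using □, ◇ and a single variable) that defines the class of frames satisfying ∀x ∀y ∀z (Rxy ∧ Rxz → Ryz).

This is the Euclidean property; the standard corresponding axiom is 5: ◇ψ → □◇ψ.
Suppose ◇ψ→□◇ψ is valid. Take Rxy, Rxz and set V(ψ)={y}. Then ◇ψ at x, so □◇ψ at x, so ◇ψ at z, so some w with Rzw has ψ; w=y, i.e. Rzy. By symmetry of the argument, Ryz.

◇ψ → □◇ψ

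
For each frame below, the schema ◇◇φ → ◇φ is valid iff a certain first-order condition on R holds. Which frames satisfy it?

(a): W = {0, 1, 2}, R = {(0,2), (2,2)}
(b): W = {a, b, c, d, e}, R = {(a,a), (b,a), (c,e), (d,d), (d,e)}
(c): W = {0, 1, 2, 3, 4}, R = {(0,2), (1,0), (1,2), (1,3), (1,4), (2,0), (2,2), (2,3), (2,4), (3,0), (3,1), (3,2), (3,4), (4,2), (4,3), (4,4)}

(a), (b)

The schema corresponds to transitivity: ∀x ∀y ∀z (Rxy ∧ Ryz → Rxz).
(a): condition met.
(b): condition met.
(c): fails — R34 and R43 but not R33.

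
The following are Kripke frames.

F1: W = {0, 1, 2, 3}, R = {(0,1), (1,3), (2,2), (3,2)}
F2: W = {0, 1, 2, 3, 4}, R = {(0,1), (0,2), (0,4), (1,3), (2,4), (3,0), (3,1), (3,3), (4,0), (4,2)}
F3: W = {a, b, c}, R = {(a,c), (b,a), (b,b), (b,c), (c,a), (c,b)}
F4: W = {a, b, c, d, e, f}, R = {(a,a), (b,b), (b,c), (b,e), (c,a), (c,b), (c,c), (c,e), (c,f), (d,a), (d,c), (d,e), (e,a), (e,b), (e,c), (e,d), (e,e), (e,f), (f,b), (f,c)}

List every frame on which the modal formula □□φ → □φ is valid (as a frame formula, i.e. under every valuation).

F4

This is the axiom for density; its first-order frame correspondent is ∀x ∀y (Rxy → ∃z (Rxz ∧ Rzy)).
F1: fails — R01 but no z with R0z and Rz1.
F2: fails — R01 but no z with R0z and Rz1.
F3: fails — Rac but no z with Raz and Rzc.
F4: ✓.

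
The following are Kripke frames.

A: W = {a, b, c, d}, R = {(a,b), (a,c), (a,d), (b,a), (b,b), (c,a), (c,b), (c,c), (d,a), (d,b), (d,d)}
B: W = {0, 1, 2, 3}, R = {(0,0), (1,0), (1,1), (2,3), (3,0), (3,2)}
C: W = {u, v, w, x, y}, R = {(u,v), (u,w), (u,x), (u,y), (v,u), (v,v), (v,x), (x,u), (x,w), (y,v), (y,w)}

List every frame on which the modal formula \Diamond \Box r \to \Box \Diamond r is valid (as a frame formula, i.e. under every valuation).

The schema corresponds to convergence: \forall x \forall y \forall z (Rxy \wedge Rxz \to \exists w (Ryw \wedge Rzw)).
A: satisfies the condition.
B: fails — R32 and R30 but 2 and 0 have no common successor.
C: fails — Ruv and Ruw but v and w have no common successor.
Valid on: A.

A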